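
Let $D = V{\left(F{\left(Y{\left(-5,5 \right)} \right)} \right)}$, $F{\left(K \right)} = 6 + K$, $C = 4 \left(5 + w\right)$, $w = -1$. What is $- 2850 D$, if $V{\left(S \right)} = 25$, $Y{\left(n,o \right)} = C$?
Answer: $-71250$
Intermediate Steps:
$C = 16$ ($C = 4 \left(5 - 1\right) = 4 \cdot 4 = 16$)
$Y{\left(n,o \right)} = 16$
$D = 25$
$- 2850 D = \left(-2850\right) 25 = -71250$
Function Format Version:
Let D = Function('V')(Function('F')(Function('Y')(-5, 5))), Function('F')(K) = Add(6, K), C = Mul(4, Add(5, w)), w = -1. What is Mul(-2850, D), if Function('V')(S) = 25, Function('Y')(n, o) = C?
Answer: -71250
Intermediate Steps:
C = 16 (C = Mul(4, Add(5, -1)) = Mul(4, 4) = 16)
Function('Y')(n, o) = 16
D = 25
Mul(-2850, D) = Mul(-2850, 25) = -71250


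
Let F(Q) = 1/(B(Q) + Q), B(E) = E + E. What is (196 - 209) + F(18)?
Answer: -701/54 ≈ -12.981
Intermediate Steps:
B(E) = 2*E
F(Q) = 1/(3*Q) (F(Q) = 1/(2*Q + Q) = 1/(3*Q))
(196 - 209) + F(18) = (196 - 209) + (1/3)/18 = -13 + (1/3)*(1/18) = -13 + 1/54 = -701/54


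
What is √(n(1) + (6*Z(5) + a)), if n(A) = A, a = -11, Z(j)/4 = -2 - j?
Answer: I*√178 ≈ 13.342*I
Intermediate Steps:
Z(j) = -8 - 4*j (Z(j) = 4*(-2 - j) = -8 - 4*j)
√(n(1) + (6*Z(5) + a)) = √(1 + (6*(-8 - 4*5) - 11)) = √(1 + (6*(-8 - 20) - 11)) = √(1 + (6*(-28) - 11)) = √(1 + (-168 - 11)) = √(1 - 179) = √(-178) = I*√178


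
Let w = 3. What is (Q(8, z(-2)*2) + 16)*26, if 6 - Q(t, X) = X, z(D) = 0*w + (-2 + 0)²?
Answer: 364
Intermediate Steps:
z(D) = 4 (z(D) = 0*3 + (-2 + 0)² = 0 + (-2)² = 0 + 4 = 4)
Q(t, X) = 6 - X
(Q(8, z(-2)*2) + 16)*26 = ((6 - 4*2) + 16)*26 = ((6 - 1*8) + 16)*26 = ((6 - 8) + 16)*26 = (-2 + 16)*26 = 14*26 = 364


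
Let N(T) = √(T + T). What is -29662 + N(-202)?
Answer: -29662 + 2*I*√101 ≈ -29662.0 + 20.1*I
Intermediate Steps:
N(T) = √2*√T (N(T) = √(2*T) = √2*√T)
-29662 + N(-202) = -29662 + √2*√(-202) = -29662 + √2*(I*√202) = -29662 + 2*I*√101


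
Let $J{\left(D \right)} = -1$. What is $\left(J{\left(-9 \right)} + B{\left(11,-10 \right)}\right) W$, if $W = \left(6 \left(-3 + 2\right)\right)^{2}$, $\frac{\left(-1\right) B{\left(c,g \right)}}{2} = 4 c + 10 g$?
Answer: $3996$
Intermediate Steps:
$B{\left(c,g \right)} = - 20 g - 8 c$ ($B{\left(c,g \right)} = - 2 \left(4 c + 10 g\right) = - 20 g - 8 c$)
$W = 36$ ($W = \left(6 \left(-1\right)\right)^{2} = \left(-6\right)^{2} = 36$)
$\left(J{\left(-9 \right)} + B{\left(11,-10 \right)}\right) W = \left(-1 - -112\right) 36 = \left(-1 + \left(200 - 88\right)\right) 36 = \left(-1 + 112\right) 36 = 111 \cdot 36 = 3996$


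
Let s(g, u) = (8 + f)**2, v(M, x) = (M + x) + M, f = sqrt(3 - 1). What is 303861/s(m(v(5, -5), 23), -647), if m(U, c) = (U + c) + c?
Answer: 303861/(8 + sqrt(2))**2 ≈ 3428.5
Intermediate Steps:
f = sqrt(2) ≈ 1.4142
v(M, x) = x + 2*M
m(U, c) = U + 2*c
s(g, u) = (8 + sqrt(2))**2
303861/s(m(v(5, -5), 23), -647) = 303861/((8 + sqrt(2))**2) = 303861/(8 + sqrt(2))**2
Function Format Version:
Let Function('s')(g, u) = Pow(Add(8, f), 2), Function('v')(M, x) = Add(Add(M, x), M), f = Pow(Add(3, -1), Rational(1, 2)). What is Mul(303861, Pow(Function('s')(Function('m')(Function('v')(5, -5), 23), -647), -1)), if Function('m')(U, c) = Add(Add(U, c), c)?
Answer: Mul(303861, Pow(Add(8, Pow(2, Rational(1, 2))), -2)) ≈ 3428.5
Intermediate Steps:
f = Pow(2, Rational(1, 2)) ≈ 1.4142
Function('v')(M, x) = Add(x, Mul(2, M))
Function('m')(U, c) = Add(U, Mul(2, c))
Function('s')(g, u) = Pow(Add(8, Pow(2, Rational(1, 2))), 2)
Mul(303861, Pow(Function('s')(Function('m')(Function('v')(5, -5), 23), -647), -1)) = Mul(303861, Pow(Pow(Add(8, Pow(2, Rational(1, 2))), 2), -1)) = Mul(303861, Pow(Add(8, Pow(2, Rational(1, 2))), -2))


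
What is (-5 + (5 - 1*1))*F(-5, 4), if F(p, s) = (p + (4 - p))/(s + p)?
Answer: 4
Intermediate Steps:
F(p, s) = 4/(p + s)
(-5 + (5 - 1*1))*F(-5, 4) = (-5 + (5 - 1*1))*(4/(-5 + 4)) = (-5 + (5 - 1))*(4/(-1)) = (-5 + 4)*(4*(-1)) = -1*(-4) = 4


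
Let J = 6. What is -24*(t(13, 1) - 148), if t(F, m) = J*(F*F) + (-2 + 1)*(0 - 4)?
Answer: -20880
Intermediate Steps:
t(F, m) = 4 + 6*F² (t(F, m) = 6*(F*F) + (-2 + 1)*(0 - 4) = 6*F² - 1*(-4) = 6*F² + 4 = 4 + 6*F²)
-24*(t(13, 1) - 148) = -24*((4 + 6*13²) - 148) = -24*((4 + 6*169) - 148) = -24*((4 + 1014) - 148) = -24*(1018 - 148) = -24*870 = -20880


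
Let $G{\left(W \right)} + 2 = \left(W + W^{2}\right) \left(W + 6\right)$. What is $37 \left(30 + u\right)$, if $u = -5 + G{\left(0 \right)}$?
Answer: $851$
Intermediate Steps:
$G{\left(W \right)} = -2 + \left(6 + W\right) \left(W + W^{2}\right)$ ($G{\left(W \right)} = -2 + \left(W + W^{2}\right) \left(W + 6\right) = -2 + \left(W + W^{2}\right) \left(6 + W\right) = -2 + \left(6 + W\right) \left(W + W^{2}\right)$)
$u = -7$ ($u = -5 + \left(-2 + 0^{3} + 6 \cdot 0 + 7 \cdot 0^{2}\right) = -5 + \left(-2 + 0 + 0 + 7 \cdot 0\right) = -5 + \left(-2 + 0 + 0 + 0\right) = -5 - 2 = -7$)
$37 \left(30 + u\right) = 37 \left(30 - 7\right) = 37 \cdot 23 = 851$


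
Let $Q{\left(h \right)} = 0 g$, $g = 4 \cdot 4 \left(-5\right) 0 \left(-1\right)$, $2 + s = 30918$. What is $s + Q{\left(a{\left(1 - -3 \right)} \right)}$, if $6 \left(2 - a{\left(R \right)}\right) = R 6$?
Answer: $30916$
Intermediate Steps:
$a{\left(R \right)} = 2 - R$ ($a{\left(R \right)} = 2 - \frac{R 6}{6} = 2 - \frac{6 R}{6} = 2 - R$)
$s = 30916$ ($s = -2 + 30918 = 30916$)
$g = 0$ ($g = 16 \left(-5\right) 0 \left(-1\right) = \left(-80\right) 0 \left(-1\right) = 0 \left(-1\right) = 0$)
$Q{\left(h \right)} = 0$ ($Q{\left(h \right)} = 0 \cdot 0 = 0$)
$s + Q{\left(a{\left(1 - -3 \right)} \right)} = 30916 + 0 = 30916$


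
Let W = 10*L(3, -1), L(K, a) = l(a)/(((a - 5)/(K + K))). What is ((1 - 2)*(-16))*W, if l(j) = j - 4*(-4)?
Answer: -2400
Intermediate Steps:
l(j) = 16 + j (l(j) = j + 16 = 16 + j)
L(K, a) = 2*K*(16 + a)/(-5 + a) (L(K, a) = (16 + a)/(((a - 5)/(K + K))) = (16 + a)/(((-5 + a)/((2*K)))) = (16 + a)/(((-5 + a)*(1/(2*K)))) = (16 + a)/(((-5 + a)/(2*K))) = (16 + a)*(2*K/(-5 + a)) = 2*K*(16 + a)/(-5 + a))
W = -150 (W = 10*(2*3*(16 - 1)/(-5 - 1)) = 10*(2*3*15/(-6)) = 10*(2*3*(-⅙)*15) = 10*(-15) = -150)
((1 - 2)*(-16))*W = ((1 - 2)*(-16))*(-150) = -1*(-16)*(-150) = 16*(-150) = -2400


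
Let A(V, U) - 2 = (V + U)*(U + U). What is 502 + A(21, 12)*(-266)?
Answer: -210702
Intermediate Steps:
A(V, U) = 2 + 2*U*(U + V) (A(V, U) = 2 + (V + U)*(U + U) = 2 + (U + V)*(2*U) = 2 + 2*U*(U + V))
502 + A(21, 12)*(-266) = 502 + (2 + 2*12² + 2*12*21)*(-266) = 502 + (2 + 2*144 + 504)*(-266) = 502 + (2 + 288 + 504)*(-266) = 502 + 794*(-266) = 502 - 211204 = -210702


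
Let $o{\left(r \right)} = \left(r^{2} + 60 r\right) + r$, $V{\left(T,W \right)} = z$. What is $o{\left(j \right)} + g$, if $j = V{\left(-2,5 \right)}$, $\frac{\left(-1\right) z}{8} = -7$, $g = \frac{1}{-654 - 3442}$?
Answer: $\frac{26836991}{4096} \approx 6552.0$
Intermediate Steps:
$g = - \frac{1}{4096}$ ($g = \frac{1}{-4096} = - \frac{1}{4096} \approx -0.00024414$)
$z = 56$ ($z = \left(-8\right) \left(-7\right) = 56$)
$V{\left(T,W \right)} = 56$
$j = 56$
$o{\left(r \right)} = r^{2} + 61 r$
$o{\left(j \right)} + g = 56 \left(61 + 56\right) - \frac{1}{4096} = 56 \cdot 117 - \frac{1}{4096} = 6552 - \frac{1}{4096} = \frac{26836991}{4096}$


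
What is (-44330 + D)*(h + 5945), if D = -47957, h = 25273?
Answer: -2881015566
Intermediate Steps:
(-44330 + D)*(h + 5945) = (-44330 - 47957)*(25273 + 5945) = -92287*31218 = -2881015566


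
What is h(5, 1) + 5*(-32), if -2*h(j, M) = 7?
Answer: -327/2 ≈ -163.50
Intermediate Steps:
h(j, M) = -7/2 (h(j, M) = -½*7 = -7/2)
h(5, 1) + 5*(-32) = -7/2 + 5*(-32) = -7/2 - 160 = -327/2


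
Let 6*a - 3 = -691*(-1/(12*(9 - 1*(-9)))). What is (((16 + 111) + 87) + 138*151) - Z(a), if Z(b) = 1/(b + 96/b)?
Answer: 3432233336620/163036057 ≈ 21052.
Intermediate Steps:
a = 1339/1296 (a = ½ + (-691*(-1/(12*(9 - 1*(-9)))))/6 = ½ + (-691*(-1/(12*(9 + 9))))/6 = ½ + (-691/(18*(-12)))/6 = ½ + (-691/(-216))/6 = ½ + (-691*(-1/216))/6 = ½ + (⅙)*(691/216) = ½ + 691/1296 = 1339/1296 ≈ 1.0332)
(((16 + 111) + 87) + 138*151) - Z(a) = (((16 + 111) + 87) + 138*151) - 1339/(1296*(96 + (1339/1296)²)) = ((127 + 87) + 20838) - 1339/(1296*(96 + 1792921/1679616)) = (214 + 20838) - 1339/(1296*163036057/1679616) = 21052 - 1339*1679616/(1296*163036057) = 21052 - 1*1735344/163036057 = 21052 - 1735344/163036057 = 3432233336620/163036057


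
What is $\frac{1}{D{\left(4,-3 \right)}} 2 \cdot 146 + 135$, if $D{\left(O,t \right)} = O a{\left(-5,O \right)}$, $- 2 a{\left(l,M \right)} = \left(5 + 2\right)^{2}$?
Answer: $\frac{6469}{49} \approx 132.02$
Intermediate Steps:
$a{\left(l,M \right)} = - \frac{49}{2}$ ($a{\left(l,M \right)} = - \frac{\left(5 + 2\right)^{2}}{2} = - \frac{7^{2}}{2} = \left(- \frac{1}{2}\right) 49 = - \frac{49}{2}$)
$D{\left(O,t \right)} = - \frac{49 O}{2}$ ($D{\left(O,t \right)} = O \left(- \frac{49}{2}\right) = - \frac{49 O}{2}$)
$\frac{1}{D{\left(4,-3 \right)}} 2 \cdot 146 + 135 = \frac{1}{\left(- \frac{49}{2}\right) 4} \cdot 2 \cdot 146 + 135 = \frac{1}{-98} \cdot 2 \cdot 146 + 135 = \left(- \frac{1}{98}\right) 2 \cdot 146 + 135 = \left(- \frac{1}{49}\right) 146 + 135 = - \frac{146}{49} + 135 = \frac{6469}{49}$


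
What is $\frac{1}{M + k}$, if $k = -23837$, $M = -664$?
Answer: $- \frac{1}{24501} \approx -4.0815 \cdot 10^{-5}$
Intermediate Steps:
$\frac{1}{M + k} = \frac{1}{-664 - 23837} = \frac{1}{-24501} = - \frac{1}{24501}$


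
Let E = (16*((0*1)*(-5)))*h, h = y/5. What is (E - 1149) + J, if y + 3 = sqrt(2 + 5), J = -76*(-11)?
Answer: -313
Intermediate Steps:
J = 836
y = -3 + sqrt(7) (y = -3 + sqrt(2 + 5) = -3 + sqrt(7) ≈ -0.35425)
h = -3/5 + sqrt(7)/5 (h = (-3 + sqrt(7))/5 = (-3 + sqrt(7))*(1/5) = -3/5 + sqrt(7)/5 ≈ -0.070850)
E = 0 (E = (16*((0*1)*(-5)))*(-3/5 + sqrt(7)/5) = (16*(0*(-5)))*(-3/5 + sqrt(7)/5) = (16*0)*(-3/5 + sqrt(7)/5) = 0*(-3/5 + sqrt(7)/5) = 0)
(E - 1149) + J = (0 - 1149) + 836 = -1149 + 836 = -313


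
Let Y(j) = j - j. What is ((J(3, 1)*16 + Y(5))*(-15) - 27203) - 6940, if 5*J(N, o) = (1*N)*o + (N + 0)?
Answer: -34431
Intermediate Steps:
J(N, o) = N/5 + N*o/5 (J(N, o) = ((1*N)*o + (N + 0))/5 = (N*o + N)/5 = (N + N*o)/5 = N/5 + N*o/5)
Y(j) = 0
((J(3, 1)*16 + Y(5))*(-15) - 27203) - 6940 = ((((1/5)*3*(1 + 1))*16 + 0)*(-15) - 27203) - 6940 = ((((1/5)*3*2)*16 + 0)*(-15) - 27203) - 6940 = (((6/5)*16 + 0)*(-15) - 27203) - 6940 = ((96/5 + 0)*(-15) - 27203) - 6940 = ((96/5)*(-15) - 27203) - 6940 = (-288 - 27203) - 6940 = -27491 - 6940 = -34431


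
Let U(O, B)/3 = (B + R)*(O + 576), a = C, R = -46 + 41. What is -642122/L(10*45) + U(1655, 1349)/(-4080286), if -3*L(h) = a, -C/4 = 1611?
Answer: -94262982461/313016226 ≈ -301.14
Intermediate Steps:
C = -6444 (C = -4*1611 = -6444)
R = -5
a = -6444
U(O, B) = 3*(-5 + B)*(576 + O) (U(O, B) = 3*((B - 5)*(O + 576)) = 3*((-5 + B)*(576 + O)) = 3*(-5 + B)*(576 + O))
L(h) = 2148 (L(h) = -⅓*(-6444) = 2148)
-642122/L(10*45) + U(1655, 1349)/(-4080286) = -642122/2148 + (-8640 - 15*1655 + 1728*1349 + 3*1349*1655)/(-4080286) = -642122*1/2148 + (-8640 - 24825 + 2331072 + 6697785)*(-1/4080286) = -321061/1074 + 8995392*(-1/4080286) = -321061/1074 - 642528/291449 = -94262982461/313016226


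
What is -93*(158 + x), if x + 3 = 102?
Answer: -23901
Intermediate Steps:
x = 99 (x = -3 + 102 = 99)
-93*(158 + x) = -93*(158 + 99) = -93*257 = -23901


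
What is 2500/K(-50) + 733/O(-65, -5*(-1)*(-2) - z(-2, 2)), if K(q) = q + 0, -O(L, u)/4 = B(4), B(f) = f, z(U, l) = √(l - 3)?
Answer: -1533/16 ≈ -95.813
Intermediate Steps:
z(U, l) = √(-3 + l)
O(L, u) = -16 (O(L, u) = -4*4 = -16)
K(q) = q
2500/K(-50) + 733/O(-65, -5*(-1)*(-2) - z(-2, 2)) = 2500/(-50) + 733/(-16) = 2500*(-1/50) + 733*(-1/16) = -50 - 733/16 = -1533/16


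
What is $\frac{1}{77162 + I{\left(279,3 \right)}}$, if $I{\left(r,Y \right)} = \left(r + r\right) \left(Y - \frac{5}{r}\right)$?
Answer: $\frac{1}{78826} \approx 1.2686 \cdot 10^{-5}$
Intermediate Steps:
$I{\left(r,Y \right)} = 2 r \left(Y - \frac{5}{r}\right)$
$\frac{1}{77162 + I{\left(279,3 \right)}} = \frac{1}{77162 - \left(10 - 1674\right)} = \frac{1}{77162 + \left(-10 + 1674\right)} = \frac{1}{77162 + 1664} = \frac{1}{78826}$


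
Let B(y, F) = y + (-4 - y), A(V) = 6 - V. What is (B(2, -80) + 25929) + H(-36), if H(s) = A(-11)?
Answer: 25942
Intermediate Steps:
H(s) = 17 (H(s) = 6 - 1*(-11) = 6 + 11 = 17)
B(y, F) = -4
(B(2, -80) + 25929) + H(-36) = (-4 + 25929) + 17 = 25925 + 17 = 25942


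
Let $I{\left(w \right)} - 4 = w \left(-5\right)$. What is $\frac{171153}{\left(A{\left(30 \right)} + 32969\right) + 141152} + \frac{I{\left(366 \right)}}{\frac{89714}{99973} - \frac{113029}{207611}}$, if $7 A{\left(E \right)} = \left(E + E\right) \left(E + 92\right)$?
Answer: $- \frac{46462379847359118199}{8982611338123179} \approx -5172.5$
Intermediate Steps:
$A{\left(E \right)} = \frac{2 E \left(92 + E\right)}{7}$ ($A{\left(E \right)} = \frac{\left(E + E\right) \left(E + 92\right)}{7} = \frac{2 E \left(92 + E\right)}{7}$)
$I{\left(w \right)} = 4 - 5 w$ ($I{\left(w \right)} = 4 + w \left(-5\right) = 4 - 5 w$)
$\frac{171153}{\left(A{\left(30 \right)} + 32969\right) + 141152} + \frac{I{\left(366 \right)}}{\frac{89714}{99973} - \frac{113029}{207611}} = \frac{171153}{\left(\frac{2}{7} \cdot 30 \left(92 + 30\right) + 32969\right) + 141152} + \frac{4 - 1830}{\frac{89714}{99973} - \frac{113029}{207611}} = \frac{171153}{\left(\frac{2}{7} \cdot 30 \cdot 122 + 32969\right) + 141152} + \frac{4 - 1830}{89714 \cdot \frac{1}{99973} - \frac{113029}{207611}} = \frac{171153}{\left(\frac{7320}{7} + 32969\right) + 141152} - \frac{1826}{\frac{89714}{99973} - \frac{113029}{207611}} = \frac{171153}{\frac{238103}{7} + 141152} - \frac{1826}{\frac{7325765037}{20755494503}} = \frac{171153}{\frac{1226167}{7}} - \frac{37899532962478}{7325765037} = 171153 \cdot \frac{7}{1226167} - \frac{37899532962478}{7325765037} = \frac{1198071}{1226167} - \frac{37899532962478}{7325765037} = - \frac{46462379847359118199}{8982611338123179}$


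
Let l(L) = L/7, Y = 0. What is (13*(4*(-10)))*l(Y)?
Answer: 0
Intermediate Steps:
l(L) = L/7 (l(L) = L*(⅐) = L/7)
(13*(4*(-10)))*l(Y) = (13*(4*(-10)))*((⅐)*0) = (13*(-40))*0 = -520*0 = 0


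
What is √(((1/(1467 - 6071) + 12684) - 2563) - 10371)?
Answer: 3*I*√147200239/2302 ≈ 15.811*I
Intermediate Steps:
√(((1/(1467 - 6071) + 12684) - 2563) - 10371) = √(((1/(-4604) + 12684) - 2563) - 10371) = √(((-1/4604 + 12684) - 2563) - 10371) = √((58397135/4604 - 2563) - 10371) = √(46597083/4604 - 10371) = √(-1151001/4604) = 3*I*√147200239/2302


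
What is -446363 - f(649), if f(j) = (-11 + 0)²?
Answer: -446484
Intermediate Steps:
f(j) = 121 (f(j) = (-11)² = 121)
-446363 - f(649) = -446363 - 1*121 = -446363 - 121 = -446484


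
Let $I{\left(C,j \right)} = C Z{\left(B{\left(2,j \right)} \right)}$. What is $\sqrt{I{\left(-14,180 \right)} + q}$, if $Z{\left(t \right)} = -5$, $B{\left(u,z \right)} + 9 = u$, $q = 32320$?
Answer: $\sqrt{32390} \approx 179.97$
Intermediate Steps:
$B{\left(u,z \right)} = -9 + u$
$I{\left(C,j \right)} = - 5 C$ ($I{\left(C,j \right)} = C \left(-5\right) = - 5 C$)
$\sqrt{I{\left(-14,180 \right)} + q} = \sqrt{\left(-5\right) \left(-14\right) + 32320} = \sqrt{70 + 32320} = \sqrt{32390}$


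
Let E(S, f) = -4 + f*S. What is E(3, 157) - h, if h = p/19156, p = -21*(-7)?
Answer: 8945705/19156 ≈ 466.99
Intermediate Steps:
E(S, f) = -4 + S*f
p = 147
h = 147/19156 ≈ 0.0076738
E(3, 157) - h = (-4 + 3*157) - 1*147/19156 = (-4 + 471) - 147/19156 = 467 - 147/19156 = 8945705/19156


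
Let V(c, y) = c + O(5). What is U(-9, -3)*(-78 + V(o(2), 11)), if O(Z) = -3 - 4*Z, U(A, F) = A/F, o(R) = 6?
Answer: -285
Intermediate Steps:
V(c, y) = -23 + c (V(c, y) = c + (-3 - 4*5) = c + (-3 - 20) = c - 23 = -23 + c)
U(-9, -3)*(-78 + V(o(2), 11)) = (-9/(-3))*(-78 + (-23 + 6)) = (-9*(-⅓))*(-78 - 17) = 3*(-95) = -285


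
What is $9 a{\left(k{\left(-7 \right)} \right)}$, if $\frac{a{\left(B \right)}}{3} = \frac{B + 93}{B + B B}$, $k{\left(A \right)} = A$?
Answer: $\frac{387}{7} \approx 55.286$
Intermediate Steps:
$a{\left(B \right)} = \frac{3 \left(93 + B\right)}{B + B^{2}}$ ($a{\left(B \right)} = 3 \frac{B + 93}{B + B B} = 3 \frac{93 + B}{B + B^{2}} = \frac{3 \left(93 + B\right)}{B + B^{2}}$)
$9 a{\left(k{\left(-7 \right)} \right)} = 9 \frac{3 \left(93 - 7\right)}{\left(-7\right) \left(1 - 7\right)} = 9 \cdot 3 \left(- \frac{1}{7}\right) \frac{1}{-6} \cdot 86 = 9 \cdot 3 \left(- \frac{1}{7}\right) \left(- \frac{1}{6}\right) 86 = 9 \cdot \frac{43}{7} = \frac{387}{7}$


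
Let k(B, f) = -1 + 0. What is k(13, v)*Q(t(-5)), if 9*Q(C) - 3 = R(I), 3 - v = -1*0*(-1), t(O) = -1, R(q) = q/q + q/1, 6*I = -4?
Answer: -10/27 ≈ -0.37037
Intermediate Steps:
I = -⅔ (I = (⅙)*(-4) = -⅔ ≈ -0.66667)
R(q) = 1 + q (R(q) = 1 + q*1 = 1 + q)
v = 3 (v = 3 - (-1*0)*(-1) = 3 - 0*(-1) = 3 - 1*0 = 3 + 0 = 3)
Q(C) = 10/27 (Q(C) = ⅓ + (1 - ⅔)/9 = ⅓ + (⅑)*(⅓) = ⅓ + 1/27 = 10/27)
k(B, f) = -1
k(13, v)*Q(t(-5)) = -1*10/27 = -10/27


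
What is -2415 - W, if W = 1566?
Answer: -3981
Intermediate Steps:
-2415 - W = -2415 - 1*1566 = -2415 - 1566 = -3981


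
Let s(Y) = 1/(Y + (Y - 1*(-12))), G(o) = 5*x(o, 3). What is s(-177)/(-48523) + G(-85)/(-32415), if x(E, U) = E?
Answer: 470190031/35861505426 ≈ 0.013111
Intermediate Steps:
G(o) = 5*o
s(Y) = 1/(12 + 2*Y) (s(Y) = 1/(Y + (Y + 12)) = 1/(Y + (12 + Y)) = 1/(12 + 2*Y))
s(-177)/(-48523) + G(-85)/(-32415) = (1/(2*(6 - 177)))/(-48523) + (5*(-85))/(-32415) = ((½)/(-171))*(-1/48523) - 425*(-1/32415) = ((½)*(-1/171))*(-1/48523) + 85/6483 = -1/342*(-1/48523) + 85/6483 = 1/16594866 + 85/6483 = 470190031/35861505426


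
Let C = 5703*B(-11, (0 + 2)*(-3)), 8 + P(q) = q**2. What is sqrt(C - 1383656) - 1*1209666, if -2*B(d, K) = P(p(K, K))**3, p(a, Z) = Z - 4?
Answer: -1209666 + 14*I*sqrt(11335778) ≈ -1.2097e+6 + 47136.0*I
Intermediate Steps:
p(a, Z) = -4 + Z
P(q) = -8 + q**2
B(d, K) = -(-8 + (-4 + K)**2)**3/2
C = -2220428832 (C = 5703*(-(-8 + (-4 + (0 + 2)*(-3))**2)**3/2) = 5703*(-(-8 + (-4 + 2*(-3))**2)**3/2) = 5703*(-(-8 + (-4 - 6)**2)**3/2) = 5703*(-(-8 + (-10)**2)**3/2) = 5703*(-(-8 + 100)**3/2) = 5703*(-1/2*92**3) = 5703*(-1/2*778688) = 5703*(-389344) = -2220428832)
sqrt(C - 1383656) - 1*1209666 = sqrt(-2220428832 - 1383656) - 1*1209666 = sqrt(-2221812488) - 1209666 = 14*I*sqrt(11335778) - 1209666 = -1209666 + 14*I*sqrt(11335778)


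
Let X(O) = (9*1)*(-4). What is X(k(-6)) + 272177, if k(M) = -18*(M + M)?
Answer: 272141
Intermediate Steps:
k(M) = -36*M
X(O) = -36 (X(O) = 9*(-4) = -36)
X(k(-6)) + 272177 = -36 + 272177 = 272141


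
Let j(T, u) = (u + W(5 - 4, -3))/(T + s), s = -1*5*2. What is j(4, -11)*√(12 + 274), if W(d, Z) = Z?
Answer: 7*√286/3 ≈ 39.460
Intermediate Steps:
s = -10 (s = -5*2 = -10)
j(T, u) = (-3 + u)/(-10 + T) (j(T, u) = (u - 3)/(T - 10) = (-3 + u)/(-10 + T))
j(4, -11)*√(12 + 274) = ((-3 - 11)/(-10 + 4))*√(12 + 274) = (-14/(-6))*√286 = (-⅙*(-14))*√286 = 7*√286/3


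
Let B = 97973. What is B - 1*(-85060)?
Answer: 183033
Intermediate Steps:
B - 1*(-85060) = 97973 - 1*(-85060) = 97973 + 85060 = 183033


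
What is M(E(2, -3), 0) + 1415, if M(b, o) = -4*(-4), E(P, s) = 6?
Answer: 1431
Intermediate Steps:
M(b, o) = 16
M(E(2, -3), 0) + 1415 = 16 + 1415 = 1431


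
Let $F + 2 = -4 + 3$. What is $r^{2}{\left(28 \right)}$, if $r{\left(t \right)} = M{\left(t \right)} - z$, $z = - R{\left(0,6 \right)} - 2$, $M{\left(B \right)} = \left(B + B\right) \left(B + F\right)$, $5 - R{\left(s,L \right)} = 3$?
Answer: $1971216$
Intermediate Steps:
$F = -3$ ($F = -2 + \left(-4 + 3\right) = -2 - 1 = -3$)
$R{\left(s,L \right)} = 2$ ($R{\left(s,L \right)} = 5 - 3 = 2$)
$M{\left(B \right)} = 2 B \left(-3 + B\right)$ ($M{\left(B \right)} = \left(B + B\right) \left(B - 3\right) = 2 B \left(-3 + B\right)$)
$z = -4$ ($z = \left(-1\right) 2 - 2 = -2 - 2 = -4$)
$r{\left(t \right)} = 4 + 2 t \left(-3 + t\right)$ ($r{\left(t \right)} = 2 t \left(-3 + t\right) - -4 = 2 t \left(-3 + t\right) + 4 = 4 + 2 t \left(-3 + t\right)$)
$r^{2}{\left(28 \right)} = \left(4 + 2 \cdot 28 \left(-3 + 28\right)\right)^{2} = \left(4 + 2 \cdot 28 \cdot 25\right)^{2} = \left(4 + 1400\right)^{2} = 1404^{2} = 1971216$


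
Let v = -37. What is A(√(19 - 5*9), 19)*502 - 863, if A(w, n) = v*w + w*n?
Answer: -863 - 9036*I*√26 ≈ -863.0 - 46075.0*I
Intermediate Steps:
A(w, n) = -37*w + n*w (A(w, n) = -37*w + w*n = -37*w + n*w)
A(√(19 - 5*9), 19)*502 - 863 = (√(19 - 5*9)*(-37 + 19))*502 - 863 = (√(19 - 45)*(-18))*502 - 863 = (√(-26)*(-18))*502 - 863 = ((I*√26)*(-18))*502 - 863 = -18*I*√26*502 - 863 = -9036*I*√26 - 863 = -863 - 9036*I*√26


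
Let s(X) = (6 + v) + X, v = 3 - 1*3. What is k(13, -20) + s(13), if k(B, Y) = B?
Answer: 32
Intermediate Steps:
v = 0 (v = 3 - 3 = 0)
s(X) = 6 + X (s(X) = (6 + 0) + X = 6 + X)
k(13, -20) + s(13) = 13 + (6 + 13) = 13 + 19 = 32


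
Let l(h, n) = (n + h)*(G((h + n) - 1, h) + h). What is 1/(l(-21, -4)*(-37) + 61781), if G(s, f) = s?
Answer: 1/18306 ≈ 5.4627e-5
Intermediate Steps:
l(h, n) = (h + n)*(-1 + n + 2*h) (l(h, n) = (n + h)*(((h + n) - 1) + h) = (h + n)*((-1 + h + n) + h) = (h + n)*(-1 + n + 2*h))
1/(l(-21, -4)*(-37) + 61781) = 1/(((-4)² - 1*(-21) - 1*(-4) + 2*(-21)² + 3*(-21)*(-4))*(-37) + 61781) = 1/((16 + 21 + 4 + 2*441 + 252)*(-37) + 61781) = 1/((16 + 21 + 4 + 882 + 252)*(-37) + 61781) = 1/(1175*(-37) + 61781) = 1/(-43475 + 61781) = 1/18306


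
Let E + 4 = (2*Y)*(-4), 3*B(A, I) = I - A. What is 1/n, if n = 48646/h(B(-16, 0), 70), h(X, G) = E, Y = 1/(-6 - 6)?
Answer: -5/72969 ≈ -6.8522e-5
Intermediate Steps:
B(A, I) = -A/3 + I/3 (B(A, I) = (I - A)/3 = -A/3 + I/3)
Y = -1/12 (Y = 1/(-12) = -1/12 ≈ -0.083333)
E = -10/3 (E = -4 + (2*(-1/12))*(-4) = -4 - ⅙*(-4) = -4 + ⅔ = -10/3 ≈ -3.3333)
h(X, G) = -10/3
n = -72969/5 (n = 48646/(-10/3) = 48646*(-3/10) = -72969/5 ≈ -14594.)
1/n = 1/(-72969/5) = -5/72969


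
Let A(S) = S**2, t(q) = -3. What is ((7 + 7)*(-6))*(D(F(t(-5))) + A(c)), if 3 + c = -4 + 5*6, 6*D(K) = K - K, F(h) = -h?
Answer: -44436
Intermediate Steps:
D(K) = 0 (D(K) = (K - K)/6 = (1/6)*0 = 0)
c = 23 (c = -3 + (-4 + 5*6) = -3 + (-4 + 30) = -3 + 26 = 23)
((7 + 7)*(-6))*(D(F(t(-5))) + A(c)) = ((7 + 7)*(-6))*(0 + 23**2) = (14*(-6))*(0 + 529) = -84*529 = -44436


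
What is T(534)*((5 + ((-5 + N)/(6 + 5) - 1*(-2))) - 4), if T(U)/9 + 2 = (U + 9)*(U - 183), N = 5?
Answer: 5145957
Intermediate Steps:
T(U) = -18 + 9*(-183 + U)*(9 + U) (T(U) = -18 + 9*((U + 9)*(U - 183)) = -18 + 9*((9 + U)*(-183 + U)) = -18 + 9*((-183 + U)*(9 + U)) = -18 + 9*(-183 + U)*(9 + U))
T(534)*((5 + ((-5 + N)/(6 + 5) - 1*(-2))) - 4) = (-14841 - 1566*534 + 9*534²)*((5 + ((-5 + 5)/(6 + 5) - 1*(-2))) - 4) = (-14841 - 836244 + 9*285156)*((5 + (0/11 + 2)) - 4) = (-14841 - 836244 + 2566404)*((5 + (0*(1/11) + 2)) - 4) = 1715319*((5 + (0 + 2)) - 4) = 1715319*((5 + 2) - 4) = 1715319*(7 - 4) = 1715319*3 = 5145957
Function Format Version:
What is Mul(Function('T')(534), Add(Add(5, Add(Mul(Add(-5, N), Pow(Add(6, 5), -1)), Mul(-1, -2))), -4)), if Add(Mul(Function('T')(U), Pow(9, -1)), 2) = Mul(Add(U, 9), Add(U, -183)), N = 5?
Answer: 5145957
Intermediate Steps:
Function('T')(U) = Add(-18, Mul(9, Add(-183, U), Add(9, U))) (Function('T')(U) = Add(-18, Mul(9, Mul(Add(U, 9), Add(U, -183)))) = Add(-18, Mul(9, Mul(Add(9, U), Add(-183, U)))) = Add(-18, Mul(9, Mul(Add(-183, U), Add(9, U)))) = Add(-18, Mul(9, Add(-183, U), Add(9, U))))
Mul(Function('T')(534), Add(Add(5, Add(Mul(Add(-5, N), Pow(Add(6, 5), -1)), Mul(-1, -2))), -4)) = Mul(Add(-14841, Mul(-1566, 534), Mul(9, Pow(534, 2))), Add(Add(5, Add(Mul(Add(-5, 5), Pow(Add(6, 5), -1)), Mul(-1, -2))), -4)) = Mul(Add(-14841, -836244, Mul(9, 285156)), Add(Add(5, Add(Mul(0, Pow(11, -1)), 2)), -4)) = Mul(Add(-14841, -836244, 2566404), Add(Add(5, Add(Mul(0, Rational(1, 11)), 2)), -4)) = Mul(1715319, Add(Add(5, Add(0, 2)), -4)) = Mul(1715319, Add(Add(5, 2), -4)) = Mul(1715319, Add(7, -4)) = Mul(1715319, 3) = 5145957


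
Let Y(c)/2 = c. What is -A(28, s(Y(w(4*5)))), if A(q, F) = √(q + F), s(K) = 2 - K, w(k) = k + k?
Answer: -5*I*√2 ≈ -7.0711*I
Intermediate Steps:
w(k) = 2*k
Y(c) = 2*c
A(q, F) = √(F + q)
-A(28, s(Y(w(4*5)))) = -√((2 - 2*2*(4*5)) + 28) = -√((2 - 2*2*20) + 28) = -√((2 - 2*40) + 28) = -√((2 - 1*80) + 28) = -√((2 - 80) + 28) = -√(-78 + 28) = -√(-50) = -5*I*√2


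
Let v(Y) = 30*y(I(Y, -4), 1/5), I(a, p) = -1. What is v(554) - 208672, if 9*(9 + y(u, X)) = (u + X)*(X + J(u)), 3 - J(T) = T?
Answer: -1044766/5 ≈ -2.0895e+5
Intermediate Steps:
J(T) = 3 - T
y(u, X) = -9 + (X + u)*(3 + X - u)/9 (y(u, X) = -9 + ((u + X)*(X + (3 - u)))/9 = -9 + ((X + u)*(3 + X - u))/9 = -9 + (X + u)*(3 + X - u)/9)
v(Y) = -1406/5 (v(Y) = 30*(-9 - ⅑*(-1)² + (⅓)/5 + (⅓)*(-1) + (1/5)²/9) = 30*(-9 - ⅑*1 + (⅓)*(⅕) - ⅓ + (⅕)²/9) = 30*(-9 - ⅑ + 1/15 - ⅓ + (⅑)*(1/25)) = 30*(-9 - ⅑ + 1/15 - ⅓ + 1/225) = 30*(-703/75) = -1406/5)
v(554) - 208672 = -1406/5 - 208672 = -1044766/5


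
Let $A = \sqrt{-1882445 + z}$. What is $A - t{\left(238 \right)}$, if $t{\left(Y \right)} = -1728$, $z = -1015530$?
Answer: $1728 + 5 i \sqrt{115919} \approx 1728.0 + 1702.3 i$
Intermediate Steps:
$A = 5 i \sqrt{115919}$ ($A = \sqrt{-1882445 - 1015530} = \sqrt{-2897975} = 5 i \sqrt{115919} \approx 1702.3 i$)
$A - t{\left(238 \right)} = 5 i \sqrt{115919} - -1728 = 5 i \sqrt{115919} + 1728 = 1728 + 5 i \sqrt{115919}$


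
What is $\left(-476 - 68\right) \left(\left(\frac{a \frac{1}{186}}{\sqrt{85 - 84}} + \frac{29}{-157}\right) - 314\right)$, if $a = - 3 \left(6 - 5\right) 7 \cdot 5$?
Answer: $\frac{833345168}{4867} \approx 1.7122 \cdot 10^{5}$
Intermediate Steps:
$a = -105$ ($a = \left(-3\right) 1 \cdot 7 \cdot 5 = \left(-3\right) 7 \cdot 5 = \left(-21\right) 5 = -105$)
$\left(-476 - 68\right) \left(\left(\frac{a \frac{1}{186}}{\sqrt{85 - 84}} + \frac{29}{-157}\right) - 314\right) = \left(-476 - 68\right) \left(\left(\frac{\left(-105\right) \frac{1}{186}}{\sqrt{85 - 84}} + \frac{29}{-157}\right) - 314\right) = - 544 \left(\left(\frac{\left(-105\right) \frac{1}{186}}{\sqrt{1}} + 29 \left(- \frac{1}{157}\right)\right) - 314\right) = - 544 \left(\left(- \frac{35}{62 \cdot 1} - \frac{29}{157}\right) - 314\right) = - 544 \left(\left(\left(- \frac{35}{62}\right) 1 - \frac{29}{157}\right) - 314\right) = - 544 \left(\left(- \frac{35}{62} - \frac{29}{157}\right) - 314\right) = - 544 \left(- \frac{7293}{9734} - 314\right) = \left(-544\right) \left(- \frac{3063769}{9734}\right) = \frac{833345168}{4867}$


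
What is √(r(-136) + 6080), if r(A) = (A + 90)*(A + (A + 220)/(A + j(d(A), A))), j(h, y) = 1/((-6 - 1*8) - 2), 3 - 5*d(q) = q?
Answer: 4*√74743563/311 ≈ 111.20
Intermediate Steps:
d(q) = ⅗ - q/5
j(h, y) = -1/16 (j(h, y) = 1/((-6 - 8) - 2) = 1/(-14 - 2) = 1/(-16) = -1/16)
r(A) = (90 + A)*(A + (220 + A)/(-1/16 + A)) (r(A) = (A + 90)*(A + (A + 220)/(A - 1/16)) = (90 + A)*(A + (220 + A)/(-1/16 + A)))
√(r(-136) + 6080) = √((316800 + 16*(-136)³ + 1455*(-136)² + 4870*(-136))/(-1 + 16*(-136)) + 6080) = √((316800 + 16*(-2515456) + 1455*18496 - 662320)/(-1 - 2176) + 6080) = √((316800 - 40247296 + 26911680 - 662320)/(-2177) + 6080) = √(-1/2177*(-13681136) + 6080) = √(1954448/311 + 6080) = √(3845328/311) = 4*√74743563/311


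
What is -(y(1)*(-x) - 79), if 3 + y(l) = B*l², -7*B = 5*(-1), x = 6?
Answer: 457/7 ≈ 65.286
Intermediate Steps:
B = 5/7 (B = -5*(-1)/7 = -⅐*(-5) = 5/7 ≈ 0.71429)
y(l) = -3 + 5*l²/7
-(y(1)*(-x) - 79) = -((-3 + (5/7)*1²)*(-1*6) - 79) = -((-3 + (5/7)*1)*(-6) - 79) = -((-3 + 5/7)*(-6) - 79) = -(-16/7*(-6) - 79) = -(96/7 - 79) = -1*(-457/7) = 457/7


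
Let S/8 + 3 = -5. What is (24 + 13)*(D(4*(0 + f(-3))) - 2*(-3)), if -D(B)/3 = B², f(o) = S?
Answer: -7274274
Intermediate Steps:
S = -64 (S = -24 + 8*(-5) = -24 - 40 = -64)
f(o) = -64
D(B) = -3*B²
(24 + 13)*(D(4*(0 + f(-3))) - 2*(-3)) = (24 + 13)*(-3*16*(0 - 64)² - 2*(-3)) = 37*(-3*(4*(-64))² + 6) = 37*(-3*(-256)² + 6) = 37*(-3*65536 + 6) = 37*(-196608 + 6) = 37*(-196602) = -7274274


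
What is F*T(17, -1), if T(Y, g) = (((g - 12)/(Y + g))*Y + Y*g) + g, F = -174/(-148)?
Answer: -44283/1184 ≈ -37.401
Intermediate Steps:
F = 87/74 (F = -174*(-1/148) = 87/74 ≈ 1.1757)
T(Y, g) = g + Y*g + Y*(-12 + g)/(Y + g) (T(Y, g) = (((-12 + g)/(Y + g))*Y + Y*g) + g = (Y*(-12 + g)/(Y + g) + Y*g) + g = (Y*g + Y*(-12 + g)/(Y + g)) + g = g + Y*g + Y*(-12 + g)/(Y + g))
F*T(17, -1) = 87*(((-1)² - 12*17 + 17*(-1)² - 1*17² + 2*17*(-1))/(17 - 1))/74 = 87*((1 - 204 + 17*1 - 1*289 - 34)/16)/74 = 87*((1 - 204 + 17 - 289 - 34)/16)/74 = 87*((1/16)*(-509))/74 = (87/74)*(-509/16) = -44283/1184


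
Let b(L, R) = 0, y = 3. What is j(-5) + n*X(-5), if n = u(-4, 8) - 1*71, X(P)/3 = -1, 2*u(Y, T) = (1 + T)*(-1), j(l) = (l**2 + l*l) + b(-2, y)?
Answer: 553/2 ≈ 276.50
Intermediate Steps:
j(l) = 2*l**2 (j(l) = (l**2 + l*l) + 0 = (l**2 + l**2) + 0 = 2*l**2 + 0 = 2*l**2)
u(Y, T) = -1/2 - T/2 (u(Y, T) = ((1 + T)*(-1))/2 = (-1 - T)/2 = -1/2 - T/2)
X(P) = -3 (X(P) = 3*(-1) = -3)
n = -151/2 (n = (-1/2 - 1/2*8) - 1*71 = (-1/2 - 4) - 71 = -9/2 - 71 = -151/2 ≈ -75.500)
j(-5) + n*X(-5) = 2*(-5)**2 - 151/2*(-3) = 2*25 + 453/2 = 50 + 453/2 = 553/2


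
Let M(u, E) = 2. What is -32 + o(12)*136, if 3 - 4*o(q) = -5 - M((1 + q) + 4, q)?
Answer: 308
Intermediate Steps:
o(q) = 5/2 (o(q) = ¾ - (-5 - 1*2)/4 = ¾ - (-5 - 2)/4 = ¾ - ¼*(-7) = ¾ + 7/4 = 5/2)
-32 + o(12)*136 = -32 + (5/2)*136 = -32 + 340 = 308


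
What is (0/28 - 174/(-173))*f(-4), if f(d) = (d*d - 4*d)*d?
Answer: -22272/173 ≈ -128.74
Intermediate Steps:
f(d) = d*(d**2 - 4*d) (f(d) = (d**2 - 4*d)*d = d*(d**2 - 4*d))
(0/28 - 174/(-173))*f(-4) = (0/28 - 174/(-173))*((-4)**2*(-4 - 4)) = (0*(1/28) - 174*(-1/173))*(16*(-8)) = (0 + 174/173)*(-128) = (174/173)*(-128) = -22272/173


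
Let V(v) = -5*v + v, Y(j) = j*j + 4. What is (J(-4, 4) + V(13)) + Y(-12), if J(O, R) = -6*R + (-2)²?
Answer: 76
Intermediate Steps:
Y(j) = 4 + j² (Y(j) = j² + 4 = 4 + j²)
J(O, R) = 4 - 6*R (J(O, R) = -6*R + 4 = 4 - 6*R)
V(v) = -4*v
(J(-4, 4) + V(13)) + Y(-12) = ((4 - 6*4) - 4*13) + (4 + (-12)²) = ((4 - 24) - 52) + (4 + 144) = (-20 - 52) + 148 = -72 + 148 = 76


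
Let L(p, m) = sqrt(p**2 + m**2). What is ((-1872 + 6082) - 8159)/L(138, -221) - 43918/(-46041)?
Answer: 43918/46041 - 3949*sqrt(67885)/67885 ≈ -14.203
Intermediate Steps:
L(p, m) = sqrt(m**2 + p**2)
((-1872 + 6082) - 8159)/L(138, -221) - 43918/(-46041) = ((-1872 + 6082) - 8159)/(sqrt((-221)**2 + 138**2)) - 43918/(-46041) = (4210 - 8159)/(sqrt(48841 + 19044)) - 43918*(-1/46041) = -3949*sqrt(67885)/67885 + 43918/46041 = 43918/46041 - 3949*sqrt(67885)/67885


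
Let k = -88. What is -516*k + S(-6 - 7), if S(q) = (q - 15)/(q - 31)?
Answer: 499495/11 ≈ 45409.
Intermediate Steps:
S(q) = (-15 + q)/(-31 + q)
-516*k + S(-6 - 7) = -516*(-88) + (-15 + (-6 - 7))/(-31 + (-6 - 7)) = 45408 + (-15 - 13)/(-31 - 13) = 45408 - 28/(-44) = 45408 - 1/44*(-28) = 45408 + 7/11 = 499495/11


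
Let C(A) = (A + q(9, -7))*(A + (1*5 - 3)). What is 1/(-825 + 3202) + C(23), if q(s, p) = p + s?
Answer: 1485626/2377 ≈ 625.00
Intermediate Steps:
C(A) = (2 + A)² (C(A) = (A + (-7 + 9))*(A + (1*5 - 3)) = (A + 2)*(A + (5 - 3)) = (2 + A)*(A + 2) = (2 + A)*(2 + A) = (2 + A)²)
1/(-825 + 3202) + C(23) = 1/(-825 + 3202) + (4 + 23² + 4*23) = 1/2377 + (4 + 529 + 92) = 1/2377 + 625 = 1485626/2377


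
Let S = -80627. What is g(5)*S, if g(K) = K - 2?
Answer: -241881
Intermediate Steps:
g(K) = -2 + K
g(5)*S = (-2 + 5)*(-80627) = 3*(-80627) = -241881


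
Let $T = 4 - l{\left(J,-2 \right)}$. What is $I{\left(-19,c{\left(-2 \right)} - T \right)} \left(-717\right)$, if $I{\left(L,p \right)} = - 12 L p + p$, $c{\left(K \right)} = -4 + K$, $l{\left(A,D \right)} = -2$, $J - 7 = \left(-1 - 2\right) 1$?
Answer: $1970316$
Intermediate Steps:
$J = 4$ ($J = 7 + \left(-1 - 2\right) 1 = 7 - 3 = 4$)
$T = 6$ ($T = 4 - -2 = 4 + 2 = 6$)
$I{\left(L,p \right)} = p - 12 L p$ ($I{\left(L,p \right)} = - 12 L p + p = p - 12 L p$)
$I{\left(-19,c{\left(-2 \right)} - T \right)} \left(-717\right) = \left(\left(-4 - 2\right) - 6\right) \left(1 - -228\right) \left(-717\right) = \left(-6 - 6\right) \left(1 + 228\right) \left(-717\right) = \left(-12\right) 229 \left(-717\right) = \left(-2748\right) \left(-717\right) = 1970316$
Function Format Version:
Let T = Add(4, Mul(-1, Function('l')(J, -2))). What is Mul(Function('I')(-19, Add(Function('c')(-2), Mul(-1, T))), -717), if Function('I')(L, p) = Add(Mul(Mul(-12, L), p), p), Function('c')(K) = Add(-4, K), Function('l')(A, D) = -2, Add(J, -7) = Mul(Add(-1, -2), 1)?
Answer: 1970316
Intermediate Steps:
J = 4 (J = Add(7, Mul(Add(-1, -2), 1)) = Add(7, Mul(-3, 1)) = Add(7, -3) = 4)
T = 6 (T = Add(4, Mul(-1, -2)) = Add(4, 2) = 6)
Function('I')(L, p) = Add(p, Mul(-12, L, p)) (Function('I')(L, p) = Add(Mul(-12, L, p), p) = Add(p, Mul(-12, L, p)))
Mul(Function('I')(-19, Add(Function('c')(-2), Mul(-1, T))), -717) = Mul(Mul(Add(Add(-4, -2), Mul(-1, 6)), Add(1, Mul(-12, -19))), -717) = Mul(Mul(Add(-6, -6), Add(1, 228)), -717) = Mul(Mul(-12, 229), -717) = Mul(-2748, -717) = 1970316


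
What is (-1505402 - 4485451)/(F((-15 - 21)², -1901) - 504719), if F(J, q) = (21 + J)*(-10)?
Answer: 5990853/517889 ≈ 11.568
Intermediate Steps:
F(J, q) = -210 - 10*J
(-1505402 - 4485451)/(F((-15 - 21)², -1901) - 504719) = (-1505402 - 4485451)/((-210 - 10*(-15 - 21)²) - 504719) = -5990853/((-210 - 10*(-36)²) - 504719) = -5990853/((-210 - 10*1296) - 504719) = -5990853/((-210 - 12960) - 504719) = -5990853/(-13170 - 504719) = -5990853/(-517889) = -5990853*(-1/517889) = 5990853/517889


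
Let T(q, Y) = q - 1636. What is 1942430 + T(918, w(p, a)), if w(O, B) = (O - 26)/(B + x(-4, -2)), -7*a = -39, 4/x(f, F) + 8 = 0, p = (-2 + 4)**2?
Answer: 1941712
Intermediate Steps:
p = 4 (p = 2**2 = 4)
x(f, F) = -1/2 (x(f, F) = 4/(-8 + 0) = 4/(-8) = 4*(-1/8) = -1/2)
a = 39/7 (a = -1/7*(-39) = 39/7 ≈ 5.5714)
w(O, B) = (-26 + O)/(-1/2 + B) (w(O, B) = (O - 26)/(B - 1/2) = (-26 + O)/(-1/2 + B))
T(q, Y) = -1636 + q
1942430 + T(918, w(p, a)) = 1942430 + (-1636 + 918) = 1942430 - 718 = 1941712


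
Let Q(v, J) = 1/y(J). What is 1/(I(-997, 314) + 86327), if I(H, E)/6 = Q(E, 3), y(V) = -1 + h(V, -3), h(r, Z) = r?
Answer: 1/86330 ≈ 1.1583e-5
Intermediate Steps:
y(V) = -1 + V
Q(v, J) = 1/(-1 + J)
I(H, E) = 3 (I(H, E) = 6/(-1 + 3) = 6/2 = 6*(1/2) = 3)
1/(I(-997, 314) + 86327) = 1/(3 + 86327) = 1/86330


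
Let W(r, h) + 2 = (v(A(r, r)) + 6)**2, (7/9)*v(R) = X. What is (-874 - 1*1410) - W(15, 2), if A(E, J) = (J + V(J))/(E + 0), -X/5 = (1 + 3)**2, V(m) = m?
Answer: -571502/49 ≈ -11663.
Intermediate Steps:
X = -80 (X = -5*(1 + 3)**2 = -5*4**2 = -5*16 = -80)
A(E, J) = 2*J/E (A(E, J) = (J + J)/(E + 0) = (2*J)/E = 2*J/E)
v(R) = -720/7 (v(R) = (9/7)*(-80) = -720/7)
W(r, h) = 459586/49 (W(r, h) = -2 + (-720/7 + 6)**2 = -2 + (-678/7)**2 = -2 + 459684/49 = 459586/49)
(-874 - 1*1410) - W(15, 2) = (-874 - 1*1410) - 1*459586/49 = (-874 - 1410) - 459586/49 = -2284 - 459586/49 = -571502/49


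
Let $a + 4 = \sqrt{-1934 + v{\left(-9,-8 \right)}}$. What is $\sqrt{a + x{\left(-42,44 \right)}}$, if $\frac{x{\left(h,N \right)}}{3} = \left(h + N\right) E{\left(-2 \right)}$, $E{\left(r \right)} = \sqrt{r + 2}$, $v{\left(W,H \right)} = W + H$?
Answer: $\sqrt{-4 + i \sqrt{1951}} \approx 4.4917 + 4.9169 i$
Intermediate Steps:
$v{\left(W,H \right)} = H + W$
$E{\left(r \right)} = \sqrt{2 + r}$
$x{\left(h,N \right)} = 0$ ($x{\left(h,N \right)} = 3 \left(h + N\right) \sqrt{2 - 2} = 3 \left(N + h\right) \sqrt{0} = 3 \left(N + h\right) 0 = 3 \cdot 0 = 0$)
$a = -4 + i \sqrt{1951}$ ($a = -4 + \sqrt{-1934 - 17} = -4 + \sqrt{-1951} = -4 + i \sqrt{1951} \approx -4.0 + 44.17 i$)
$\sqrt{a + x{\left(-42,44 \right)}} = \sqrt{\left(-4 + i \sqrt{1951}\right) + 0} = \sqrt{-4 + i \sqrt{1951}}$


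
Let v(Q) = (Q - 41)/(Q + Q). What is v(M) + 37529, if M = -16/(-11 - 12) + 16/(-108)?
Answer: 25494599/680 ≈ 37492.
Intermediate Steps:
M = 340/621 (M = -16/(-23) + 16*(-1/108) = -16*(-1/23) - 4/27 = 16/23 - 4/27 = 340/621 ≈ 0.54750)
v(Q) = (-41 + Q)/(2*Q) (v(Q) = (-41 + Q)/((2*Q)) = (-41 + Q)*(1/(2*Q)) = (-41 + Q)/(2*Q))
v(M) + 37529 = (-41 + 340/621)/(2*(340/621)) + 37529 = (½)*(621/340)*(-25121/621) + 37529 = -25121/680 + 37529 = 25494599/680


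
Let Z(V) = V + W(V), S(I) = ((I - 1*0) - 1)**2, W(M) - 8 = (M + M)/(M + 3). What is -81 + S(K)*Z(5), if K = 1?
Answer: -81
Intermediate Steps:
W(M) = 8 + 2*M/(3 + M) (W(M) = 8 + (M + M)/(M + 3) = 8 + (2*M)/(3 + M) = 8 + 2*M/(3 + M))
S(I) = (-1 + I)**2 (S(I) = ((I + 0) - 1)**2 = (I - 1)**2 = (-1 + I)**2)
Z(V) = V + 2*(12 + 5*V)/(3 + V)
-81 + S(K)*Z(5) = -81 + (-1 + 1)**2*((24 + 5**2 + 13*5)/(3 + 5)) = -81 + 0**2*((24 + 25 + 65)/8) = -81 + 0*((1/8)*114) = -81 + 0*(57/4) = -81 + 0 = -81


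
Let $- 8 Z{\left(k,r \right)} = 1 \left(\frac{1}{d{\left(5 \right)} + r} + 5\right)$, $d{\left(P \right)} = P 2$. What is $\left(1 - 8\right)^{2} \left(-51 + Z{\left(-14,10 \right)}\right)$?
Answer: $- \frac{404789}{160} \approx -2529.9$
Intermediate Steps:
$d{\left(P \right)} = 2 P$
$Z{\left(k,r \right)} = - \frac{5}{8} - \frac{1}{8 \left(10 + r\right)}$ ($Z{\left(k,r \right)} = - \frac{1 \left(\frac{1}{2 \cdot 5 + r} + 5\right)}{8} = - \frac{1 \left(\frac{1}{10 + r} + 5\right)}{8} = - \frac{1 \left(5 + \frac{1}{10 + r}\right)}{8} = - \frac{5 + \frac{1}{10 + r}}{8} = - \frac{5}{8} - \frac{1}{8 \left(10 + r\right)}$)
$\left(1 - 8\right)^{2} \left(-51 + Z{\left(-14,10 \right)}\right) = \left(1 - 8\right)^{2} \left(-51 + \frac{-51 - 50}{8 \left(10 + 10\right)}\right) = \left(-7\right)^{2} \left(-51 + \frac{-51 - 50}{8 \cdot 20}\right) = 49 \left(-51 + \frac{1}{8} \cdot \frac{1}{20} \left(-101\right)\right) = 49 \left(-51 - \frac{101}{160}\right) = 49 \left(- \frac{8261}{160}\right) = - \frac{404789}{160}$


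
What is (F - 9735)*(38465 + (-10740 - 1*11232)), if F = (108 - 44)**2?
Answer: -93004027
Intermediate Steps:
F = 4096 (F = 64**2 = 4096)
(F - 9735)*(38465 + (-10740 - 1*11232)) = (4096 - 9735)*(38465 + (-10740 - 1*11232)) = -5639*(38465 + (-10740 - 11232)) = -5639*(38465 - 21972) = -5639*16493 = -93004027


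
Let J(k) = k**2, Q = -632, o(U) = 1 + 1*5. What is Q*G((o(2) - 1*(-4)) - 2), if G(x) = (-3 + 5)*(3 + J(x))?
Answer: -84688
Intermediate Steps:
o(U) = 6 (o(U) = 1 + 5 = 6)
G(x) = 6 + 2*x**2 (G(x) = (-3 + 5)*(3 + x**2) = 2*(3 + x**2) = 6 + 2*x**2)
Q*G((o(2) - 1*(-4)) - 2) = -632*(6 + 2*((6 - 1*(-4)) - 2)**2) = -632*(6 + 2*((6 + 4) - 2)**2) = -632*(6 + 2*(10 - 2)**2) = -632*(6 + 2*8**2) = -632*(6 + 2*64) = -632*(6 + 128) = -632*134 = -84688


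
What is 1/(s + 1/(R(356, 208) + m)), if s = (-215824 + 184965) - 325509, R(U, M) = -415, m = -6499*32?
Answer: -208383/74261032945 ≈ -2.8061e-6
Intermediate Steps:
m = -207968
s = -356368 (s = -30859 - 325509 = -356368)
1/(s + 1/(R(356, 208) + m)) = 1/(-356368 + 1/(-415 - 207968)) = 1/(-356368 + 1/(-208383)) = 1/(-356368 - 1/208383) = 1/(-74261032945/208383) = -208383/74261032945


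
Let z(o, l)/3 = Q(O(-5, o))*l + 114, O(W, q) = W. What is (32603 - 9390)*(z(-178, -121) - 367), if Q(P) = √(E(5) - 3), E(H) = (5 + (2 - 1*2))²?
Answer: -580325 - 8426319*√22 ≈ -4.0103e+7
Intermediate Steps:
E(H) = 25 (E(H) = (5 + (2 - 2))² = (5 + 0)² = 5² = 25)
Q(P) = √22 (Q(P) = √(25 - 3) = √22)
z(o, l) = 342 + 3*l*√22 (z(o, l) = 3*(√22*l + 114) = 3*(l*√22 + 114) = 3*(114 + l*√22) = 342 + 3*l*√22)
(32603 - 9390)*(z(-178, -121) - 367) = (32603 - 9390)*((342 + 3*(-121)*√22) - 367) = 23213*((342 - 363*√22) - 367) = 23213*(-25 - 363*√22) = -580325 - 8426319*√22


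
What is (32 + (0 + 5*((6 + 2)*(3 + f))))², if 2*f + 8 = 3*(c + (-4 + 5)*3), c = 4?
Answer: 169744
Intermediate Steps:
f = 13/2 (f = -4 + (3*(4 + (-4 + 5)*3))/2 = -4 + (3*(4 + 1*3))/2 = -4 + (3*(4 + 3))/2 = -4 + (3*7)/2 = -4 + (½)*21 = -4 + 21/2 = 13/2 ≈ 6.5000)
(32 + (0 + 5*((6 + 2)*(3 + f))))² = (32 + (0 + 5*((6 + 2)*(3 + 13/2))))² = (32 + (0 + 5*(8*(19/2))))² = (32 + (0 + 5*76))² = (32 + (0 + 380))² = (32 + 380)² = 412² = 169744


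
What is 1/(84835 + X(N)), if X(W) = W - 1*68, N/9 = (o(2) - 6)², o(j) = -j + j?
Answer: 1/85091 ≈ 1.1752e-5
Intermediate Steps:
o(j) = 0
N = 324 (N = 9*(0 - 6)² = 9*(-6)² = 9*36 = 324)
X(W) = -68 + W (X(W) = W - 68 = -68 + W)
1/(84835 + X(N)) = 1/(84835 + (-68 + 324)) = 1/(84835 + 256) = 1/85091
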